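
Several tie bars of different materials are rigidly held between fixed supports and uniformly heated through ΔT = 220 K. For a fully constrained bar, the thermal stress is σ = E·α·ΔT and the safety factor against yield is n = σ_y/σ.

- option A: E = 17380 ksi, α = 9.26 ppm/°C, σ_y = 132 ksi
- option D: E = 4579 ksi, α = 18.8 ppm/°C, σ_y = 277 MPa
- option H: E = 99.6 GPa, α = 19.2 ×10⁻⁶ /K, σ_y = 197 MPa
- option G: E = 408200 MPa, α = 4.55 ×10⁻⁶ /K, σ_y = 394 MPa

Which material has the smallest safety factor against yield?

With everything in SI (GPa, ×10⁻⁶/K, MPa):
  option A: E = 119.8, α = 9.26, σ_y = 910.1 → σ = 244 MPa, n = 3.73
  option D: E = 31.57, α = 18.8, σ_y = 277.0 → σ = 131 MPa, n = 2.12
  option H: E = 99.60, α = 19.2, σ_y = 197.0 → σ = 421 MPa, n = 0.468
  option G: E = 408.2, α = 4.55, σ_y = 394.0 → σ = 409 MPa, n = 0.964
The minimum is option H at n = 0.468.

option H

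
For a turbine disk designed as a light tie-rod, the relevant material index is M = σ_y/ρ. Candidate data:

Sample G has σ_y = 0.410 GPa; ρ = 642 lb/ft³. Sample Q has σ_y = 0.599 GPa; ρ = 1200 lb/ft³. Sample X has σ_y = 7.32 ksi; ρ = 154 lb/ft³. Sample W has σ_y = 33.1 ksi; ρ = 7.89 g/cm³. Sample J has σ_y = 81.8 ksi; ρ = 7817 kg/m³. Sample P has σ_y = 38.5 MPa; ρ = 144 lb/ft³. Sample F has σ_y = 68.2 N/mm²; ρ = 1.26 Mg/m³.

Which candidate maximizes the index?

Putting every candidate on a common basis:
  sample G: σ_y = 410.0 MPa, ρ = 10280 kg/m³
  sample Q: σ_y = 599.0 MPa, ρ = 19220 kg/m³
  sample X: σ_y = 50.47 MPa, ρ = 2467 kg/m³
  sample W: σ_y = 228.2 MPa, ρ = 7890 kg/m³
  sample J: σ_y = 564.0 MPa, ρ = 7817 kg/m³
  sample P: σ_y = 38.50 MPa, ρ = 2307 kg/m³
  sample F: σ_y = 68.20 MPa, ρ = 1260 kg/m³
  sample J: M = 72.1 kN·m/kg
  sample F: M = 54.1 kN·m/kg
  sample G: M = 39.9 kN·m/kg
  sample Q: M = 31.2 kN·m/kg
  sample W: M = 28.9 kN·m/kg
  sample X: M = 20.5 kN·m/kg
  sample P: M = 16.7 kN·m/kg
Highest index: sample J.

sample J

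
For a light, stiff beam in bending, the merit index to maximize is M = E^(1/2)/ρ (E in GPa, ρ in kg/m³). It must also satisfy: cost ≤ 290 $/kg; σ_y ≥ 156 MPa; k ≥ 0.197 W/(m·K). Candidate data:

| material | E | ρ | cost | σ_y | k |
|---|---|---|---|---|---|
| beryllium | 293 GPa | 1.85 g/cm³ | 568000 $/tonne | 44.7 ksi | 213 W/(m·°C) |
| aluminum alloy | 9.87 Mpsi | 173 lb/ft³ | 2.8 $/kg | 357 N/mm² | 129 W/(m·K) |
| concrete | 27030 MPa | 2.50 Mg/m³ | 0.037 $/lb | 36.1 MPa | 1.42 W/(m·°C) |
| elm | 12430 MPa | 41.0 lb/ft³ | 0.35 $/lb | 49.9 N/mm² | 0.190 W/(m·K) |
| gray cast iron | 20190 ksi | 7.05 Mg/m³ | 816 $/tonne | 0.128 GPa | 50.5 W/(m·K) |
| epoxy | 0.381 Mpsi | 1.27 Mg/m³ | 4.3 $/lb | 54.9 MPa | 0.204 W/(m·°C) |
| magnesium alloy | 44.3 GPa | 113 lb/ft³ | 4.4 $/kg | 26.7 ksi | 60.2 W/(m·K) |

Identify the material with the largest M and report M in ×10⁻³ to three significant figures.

Screen on constraints: cost ≤ 290 $/kg; σ_y ≥ 156 MPa; k ≥ 0.197 W/(m·K). Survivors: aluminum alloy, magnesium alloy.
Convert each candidate to consistent units, then evaluate M:
  aluminum alloy: E = 68.05 GPa, ρ = 2771 kg/m³
  magnesium alloy: E = 44.30 GPa, ρ = 1810 kg/m³
  magnesium alloy: M = 3.68×10⁻³
  aluminum alloy: M = 2.98×10⁻³
The maximum is for magnesium alloy.

magnesium alloy, M = 3.68×10⁻³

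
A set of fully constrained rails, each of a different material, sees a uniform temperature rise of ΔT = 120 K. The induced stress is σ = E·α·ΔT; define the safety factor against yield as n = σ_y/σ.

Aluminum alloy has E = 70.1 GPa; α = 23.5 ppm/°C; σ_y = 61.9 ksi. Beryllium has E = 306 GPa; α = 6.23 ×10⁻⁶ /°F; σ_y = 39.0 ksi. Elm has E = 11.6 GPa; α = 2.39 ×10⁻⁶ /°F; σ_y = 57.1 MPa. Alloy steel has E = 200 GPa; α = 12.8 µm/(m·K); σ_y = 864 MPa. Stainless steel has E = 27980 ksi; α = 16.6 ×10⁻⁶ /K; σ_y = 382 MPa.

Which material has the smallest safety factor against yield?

beryllium

With everything in SI (GPa, ×10⁻⁶/K, MPa):
  aluminum alloy: E = 70.10, α = 23.5, σ_y = 426.8 → σ = 198 MPa, n = 2.16
  beryllium: E = 306.0, α = 11.2, σ_y = 268.9 → σ = 412 MPa, n = 0.653
  elm: E = 11.60, α = 4.30, σ_y = 57.10 → σ = 5.99 MPa, n = 9.54
  alloy steel: E = 200.0, α = 12.8, σ_y = 864.0 → σ = 307 MPa, n = 2.81
  stainless steel: E = 192.9, α = 16.6, σ_y = 382.0 → σ = 384 MPa, n = 0.994
Beryllium has the lowest safety factor, n = 0.653.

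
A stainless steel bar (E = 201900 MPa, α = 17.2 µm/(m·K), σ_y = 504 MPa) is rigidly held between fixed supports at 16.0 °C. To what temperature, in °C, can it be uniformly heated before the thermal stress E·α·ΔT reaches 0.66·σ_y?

E = 201900 MPa = 201.9 GPa.
E·α·ΔT = 332.6 MPa ⇒ ΔT = 332.6 / (201.9×10³ × 17.2×10⁻⁶) = 95.79 K.
T = 16.0 + 95.79 = 111.8 °C.

112 °C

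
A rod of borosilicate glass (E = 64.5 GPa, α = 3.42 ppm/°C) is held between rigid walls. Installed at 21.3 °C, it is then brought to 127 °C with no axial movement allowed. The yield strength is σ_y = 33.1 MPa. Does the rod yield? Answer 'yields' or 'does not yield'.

does not yield

ΔT = 105.7 K. Constrained thermal stress σ = E·α·ΔT = 64.50×10³ MPa × 3.42×10⁻⁶ × 105.7 = 23.3 MPa (compressive).
Compare to σ_y = 33.1 MPa: σ < σ_y, so it does not yield.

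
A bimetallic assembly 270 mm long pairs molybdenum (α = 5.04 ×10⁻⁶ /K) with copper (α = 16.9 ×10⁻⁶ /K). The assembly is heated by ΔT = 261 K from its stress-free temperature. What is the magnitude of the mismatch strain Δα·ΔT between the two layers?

Δα = |5.04 − 16.9|×10⁻⁶/K = 11.9×10⁻⁶/K.
Mismatch strain = Δα·ΔT = 11.9×10⁻⁶ × 261.0 = 3.10×10⁻³.

3.10×10⁻³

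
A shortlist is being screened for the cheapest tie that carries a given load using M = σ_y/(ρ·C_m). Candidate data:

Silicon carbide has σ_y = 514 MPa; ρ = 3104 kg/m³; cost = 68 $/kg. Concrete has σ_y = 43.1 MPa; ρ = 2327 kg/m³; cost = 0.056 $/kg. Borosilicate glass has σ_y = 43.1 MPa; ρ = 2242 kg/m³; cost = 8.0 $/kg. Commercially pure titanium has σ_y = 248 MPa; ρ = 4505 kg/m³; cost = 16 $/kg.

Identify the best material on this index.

concrete

Per-candidate index values:
  concrete: M = 331 kN·m per $
  commercially pure titanium: M = 3.44 kN·m per $
  silicon carbide: M = 2.44 kN·m per $
  borosilicate glass: M = 2.40 kN·m per $
Concrete has the largest M.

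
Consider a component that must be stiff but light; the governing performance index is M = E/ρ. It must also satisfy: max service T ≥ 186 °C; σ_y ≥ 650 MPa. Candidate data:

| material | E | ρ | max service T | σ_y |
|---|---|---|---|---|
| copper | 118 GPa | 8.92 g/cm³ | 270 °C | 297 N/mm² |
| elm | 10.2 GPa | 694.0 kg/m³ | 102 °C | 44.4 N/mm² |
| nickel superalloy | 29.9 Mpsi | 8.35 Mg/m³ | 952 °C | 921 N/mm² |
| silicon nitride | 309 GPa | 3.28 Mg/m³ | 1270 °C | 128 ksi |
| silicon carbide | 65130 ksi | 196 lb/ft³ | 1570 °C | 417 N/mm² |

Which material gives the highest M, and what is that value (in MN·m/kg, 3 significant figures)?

silicon nitride, M = 94.2 MN·m/kg

Screen on constraints: max service T ≥ 186 °C; σ_y ≥ 650 MPa. Survivors: nickel superalloy, silicon nitride.
Putting every candidate on a common basis:
  nickel superalloy: E = 206.2 GPa, ρ = 8350 kg/m³
  silicon nitride: E = 309.0 GPa, ρ = 3280 kg/m³
  silicon nitride: M = 94.2 MN·m/kg
  nickel superalloy: M = 24.7 MN·m/kg
Silicon nitride ranks first.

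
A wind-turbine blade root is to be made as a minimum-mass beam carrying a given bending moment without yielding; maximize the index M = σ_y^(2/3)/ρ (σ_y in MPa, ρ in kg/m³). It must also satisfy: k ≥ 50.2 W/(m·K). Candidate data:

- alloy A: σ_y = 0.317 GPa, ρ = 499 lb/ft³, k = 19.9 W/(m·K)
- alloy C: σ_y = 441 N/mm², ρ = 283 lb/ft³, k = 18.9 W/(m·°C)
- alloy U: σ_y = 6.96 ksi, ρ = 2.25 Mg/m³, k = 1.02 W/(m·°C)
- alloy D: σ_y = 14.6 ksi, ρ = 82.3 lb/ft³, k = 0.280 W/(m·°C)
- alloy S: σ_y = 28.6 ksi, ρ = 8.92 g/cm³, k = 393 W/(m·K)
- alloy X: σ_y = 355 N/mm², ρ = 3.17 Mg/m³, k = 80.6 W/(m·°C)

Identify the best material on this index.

Screen on constraints: k ≥ 50.2 W/(m·K). Survivors: alloy S, alloy X.
Normalizing units and computing the index:
  alloy S: σ_y = 197.2 MPa, ρ = 8920 kg/m³
  alloy X: σ_y = 355.0 MPa, ρ = 3170 kg/m³
  alloy X: M = 15.8×10⁻³
  alloy S: M = 3.80×10⁻³
The maximum is for alloy X.

alloy X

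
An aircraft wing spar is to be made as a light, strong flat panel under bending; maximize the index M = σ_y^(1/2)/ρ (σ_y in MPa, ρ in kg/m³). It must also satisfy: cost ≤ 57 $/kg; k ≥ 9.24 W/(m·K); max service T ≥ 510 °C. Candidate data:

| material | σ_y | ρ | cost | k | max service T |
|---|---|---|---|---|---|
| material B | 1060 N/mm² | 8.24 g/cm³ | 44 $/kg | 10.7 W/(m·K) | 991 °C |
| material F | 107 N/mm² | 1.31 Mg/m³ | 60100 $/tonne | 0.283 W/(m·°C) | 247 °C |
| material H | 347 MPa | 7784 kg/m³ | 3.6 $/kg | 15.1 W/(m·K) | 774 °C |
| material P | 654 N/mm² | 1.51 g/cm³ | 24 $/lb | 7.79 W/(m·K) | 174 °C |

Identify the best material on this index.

Screen on constraints: cost ≤ 57 $/kg; k ≥ 9.24 W/(m·K); max service T ≥ 510 °C. Survivors: material B, material H.
Normalizing units and computing the index:
  material B: σ_y = 1060 MPa, ρ = 8240 kg/m³
  material H: σ_y = 347.0 MPa, ρ = 7784 kg/m³
  material B: M = 3.95×10⁻³
  material H: M = 2.39×10⁻³
The maximum is for material B.

material B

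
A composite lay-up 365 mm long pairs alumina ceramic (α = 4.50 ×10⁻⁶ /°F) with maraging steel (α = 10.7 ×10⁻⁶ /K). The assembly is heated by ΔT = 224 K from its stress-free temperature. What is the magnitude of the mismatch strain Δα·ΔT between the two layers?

5.82×10⁻⁴

alumina ceramic: α = 4.50×10⁻⁶/°F × 9/5 = 8.10×10⁻⁶/K.
Δα = |8.10 − 10.7|×10⁻⁶/K = 2.60×10⁻⁶/K.
Mismatch strain = Δα·ΔT = 2.60×10⁻⁶ × 224.0 = 5.82×10⁻⁴.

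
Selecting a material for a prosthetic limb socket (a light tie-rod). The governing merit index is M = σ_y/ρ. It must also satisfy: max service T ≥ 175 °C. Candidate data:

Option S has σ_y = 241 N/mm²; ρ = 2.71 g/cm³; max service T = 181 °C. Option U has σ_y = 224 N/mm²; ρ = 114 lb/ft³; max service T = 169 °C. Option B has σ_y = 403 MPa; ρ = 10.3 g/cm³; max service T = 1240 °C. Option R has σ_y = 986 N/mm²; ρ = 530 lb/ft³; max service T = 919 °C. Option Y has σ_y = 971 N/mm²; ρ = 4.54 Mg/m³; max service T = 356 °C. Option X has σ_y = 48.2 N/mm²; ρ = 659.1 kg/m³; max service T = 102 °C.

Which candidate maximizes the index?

option Y

Screen on constraints: max service T ≥ 175 °C. Survivors: option S, option B, option R, option Y.
Putting every candidate on a common basis:
  option S: σ_y = 241.0 MPa, ρ = 2710 kg/m³
  option B: σ_y = 403.0 MPa, ρ = 10300 kg/m³
  option R: σ_y = 986.0 MPa, ρ = 8490 kg/m³
  option Y: σ_y = 971.0 MPa, ρ = 4540 kg/m³
  option Y: M = 214 kN·m/kg
  option R: M = 116 kN·m/kg
  option S: M = 88.9 kN·m/kg
  option B: M = 39.1 kN·m/kg
Option Y ranks first.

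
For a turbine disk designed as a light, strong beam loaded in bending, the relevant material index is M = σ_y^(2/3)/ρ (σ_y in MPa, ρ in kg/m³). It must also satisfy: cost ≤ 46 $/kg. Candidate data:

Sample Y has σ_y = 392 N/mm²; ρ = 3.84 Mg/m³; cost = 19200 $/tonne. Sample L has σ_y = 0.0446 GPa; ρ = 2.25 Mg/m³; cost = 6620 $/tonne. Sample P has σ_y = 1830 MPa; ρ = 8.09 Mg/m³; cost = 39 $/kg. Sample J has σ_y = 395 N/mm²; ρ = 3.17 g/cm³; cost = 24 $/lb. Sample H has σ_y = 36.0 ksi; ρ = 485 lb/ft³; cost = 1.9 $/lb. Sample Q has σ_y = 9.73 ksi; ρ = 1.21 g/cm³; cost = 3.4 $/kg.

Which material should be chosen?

Screen on constraints: cost ≤ 46 $/kg. Survivors: sample Y, sample L, sample P, sample H, sample Q.
Putting every candidate on a common basis:
  sample Y: σ_y = 392.0 MPa, ρ = 3840 kg/m³
  sample L: σ_y = 44.60 MPa, ρ = 2250 kg/m³
  sample P: σ_y = 1830 MPa, ρ = 8090 kg/m³
  sample H: σ_y = 248.2 MPa, ρ = 7769 kg/m³
  sample Q: σ_y = 67.09 MPa, ρ = 1210 kg/m³
  sample P: M = 18.5×10⁻³
  sample Y: M = 13.9×10⁻³
  sample Q: M = 13.6×10⁻³
  sample L: M = 5.59×10⁻³
  sample H: M = 5.08×10⁻³
Sample P ranks first.

sample P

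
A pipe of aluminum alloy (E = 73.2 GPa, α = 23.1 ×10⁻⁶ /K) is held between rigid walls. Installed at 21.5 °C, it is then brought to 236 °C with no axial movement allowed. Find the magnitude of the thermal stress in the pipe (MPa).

363 MPa

ΔT = 214.5 K. Constrained thermal stress σ = E·α·ΔT = 73.20×10³ MPa × 23.1×10⁻⁶ × 214.5 = 363 MPa (compressive).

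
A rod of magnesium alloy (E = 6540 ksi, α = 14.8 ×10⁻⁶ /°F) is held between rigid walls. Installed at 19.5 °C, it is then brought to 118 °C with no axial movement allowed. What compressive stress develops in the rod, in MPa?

118 MPa

E = 6540 ksi = 45.09 GPa.
α = 14.8×10⁻⁶/°F × 9/5 = 26.6×10⁻⁶/K.
ΔT = 98.50 K. Constrained thermal stress σ = E·α·ΔT = 45.09×10³ MPa × 26.6×10⁻⁶ × 98.50 = 118 MPa (compressive).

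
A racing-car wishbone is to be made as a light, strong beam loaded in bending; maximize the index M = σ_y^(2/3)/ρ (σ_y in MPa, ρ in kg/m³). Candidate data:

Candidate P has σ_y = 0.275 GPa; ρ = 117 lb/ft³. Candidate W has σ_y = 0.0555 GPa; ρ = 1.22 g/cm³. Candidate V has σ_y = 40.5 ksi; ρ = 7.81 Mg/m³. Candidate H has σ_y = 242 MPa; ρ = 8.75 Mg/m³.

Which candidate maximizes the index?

Normalizing units and computing the index:
  candidate P: σ_y = 275.0 MPa, ρ = 1874 kg/m³
  candidate W: σ_y = 55.50 MPa, ρ = 1220 kg/m³
  candidate V: σ_y = 279.2 MPa, ρ = 7810 kg/m³
  candidate H: σ_y = 242.0 MPa, ρ = 8750 kg/m³
  candidate P: M = 22.6×10⁻³
  candidate W: M = 11.9×10⁻³
  candidate V: M = 5.47×10⁻³
  candidate H: M = 4.44×10⁻³
Candidate P has the largest M.

candidate P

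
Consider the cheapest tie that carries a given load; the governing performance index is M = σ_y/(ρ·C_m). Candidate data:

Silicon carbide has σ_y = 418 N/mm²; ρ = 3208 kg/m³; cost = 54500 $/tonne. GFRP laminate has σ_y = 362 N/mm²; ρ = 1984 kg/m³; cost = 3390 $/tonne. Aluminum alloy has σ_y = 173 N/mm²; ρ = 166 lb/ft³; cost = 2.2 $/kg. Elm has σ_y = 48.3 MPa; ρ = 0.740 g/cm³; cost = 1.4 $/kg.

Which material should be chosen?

GFRP laminate

Normalizing units and computing the index:
  silicon carbide: σ_y = 418.0 MPa, ρ = 3208 kg/m³, cost = 54.50 $/kg
  GFRP laminate: σ_y = 362.0 MPa, ρ = 1984 kg/m³, cost = 3.390 $/kg
  aluminum alloy: σ_y = 173.0 MPa, ρ = 2659 kg/m³, cost = 2.200 $/kg
  elm: σ_y = 48.30 MPa, ρ = 740.0 kg/m³, cost = 1.400 $/kg
  GFRP laminate: M = 53.8 kN·m per $
  elm: M = 46.6 kN·m per $
  aluminum alloy: M = 29.6 kN·m per $
  silicon carbide: M = 2.39 kN·m per $
Highest index: GFRP laminate.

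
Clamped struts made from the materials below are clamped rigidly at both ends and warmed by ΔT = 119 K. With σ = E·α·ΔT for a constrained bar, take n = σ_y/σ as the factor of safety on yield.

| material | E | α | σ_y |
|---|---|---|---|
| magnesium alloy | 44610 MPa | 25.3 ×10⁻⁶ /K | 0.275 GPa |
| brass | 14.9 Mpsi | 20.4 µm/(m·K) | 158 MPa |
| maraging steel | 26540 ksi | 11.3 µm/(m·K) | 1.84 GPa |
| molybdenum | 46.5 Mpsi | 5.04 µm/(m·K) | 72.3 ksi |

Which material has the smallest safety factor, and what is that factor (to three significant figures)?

brass, n = 0.634

Per material, after unit conversion:
  magnesium alloy: E = 44.61, α = 25.3, σ_y = 275.0 → σ = 134 MPa, n = 2.05
  brass: E = 102.7, α = 20.4, σ_y = 158.0 → σ = 249 MPa, n = 0.634
  maraging steel: E = 183.0, α = 11.3, σ_y = 1840 → σ = 246 MPa, n = 7.48
  molybdenum: E = 320.6, α = 5.04, σ_y = 498.5 → σ = 192 MPa, n = 2.59
Smallest n: brass with n = 0.634.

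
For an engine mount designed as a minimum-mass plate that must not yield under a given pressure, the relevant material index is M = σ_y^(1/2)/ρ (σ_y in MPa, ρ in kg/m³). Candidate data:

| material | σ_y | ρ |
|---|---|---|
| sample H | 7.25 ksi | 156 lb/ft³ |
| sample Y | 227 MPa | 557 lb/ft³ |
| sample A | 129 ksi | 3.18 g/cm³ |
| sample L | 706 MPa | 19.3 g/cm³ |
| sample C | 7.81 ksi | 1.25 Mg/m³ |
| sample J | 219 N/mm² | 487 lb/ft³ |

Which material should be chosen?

sample A

After converting to SI:
  sample H: σ_y = 49.99 MPa, ρ = 2499 kg/m³
  sample Y: σ_y = 227.0 MPa, ρ = 8922 kg/m³
  sample A: σ_y = 889.4 MPa, ρ = 3180 kg/m³
  sample L: σ_y = 706.0 MPa, ρ = 19300 kg/m³
  sample C: σ_y = 53.85 MPa, ρ = 1250 kg/m³
  sample J: σ_y = 219.0 MPa, ρ = 7801 kg/m³
  sample A: M = 9.38×10⁻³
  sample C: M = 5.87×10⁻³
  sample H: M = 2.83×10⁻³
  sample J: M = 1.90×10⁻³
  sample Y: M = 1.69×10⁻³
  sample L: M = 1.38×10⁻³
Highest index: sample A.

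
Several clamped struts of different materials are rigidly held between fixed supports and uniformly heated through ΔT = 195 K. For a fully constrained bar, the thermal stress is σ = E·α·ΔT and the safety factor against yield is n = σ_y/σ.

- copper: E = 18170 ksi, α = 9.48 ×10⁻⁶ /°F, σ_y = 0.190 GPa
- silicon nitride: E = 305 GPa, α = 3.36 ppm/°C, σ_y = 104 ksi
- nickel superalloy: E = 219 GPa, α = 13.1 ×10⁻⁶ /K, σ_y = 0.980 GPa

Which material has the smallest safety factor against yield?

copper

Per material, after unit conversion:
  copper: E = 125.3, α = 17.1, σ_y = 190.0 → σ = 417 MPa, n = 0.456
  silicon nitride: E = 305.0, α = 3.36, σ_y = 717.1 → σ = 200 MPa, n = 3.59
  nickel superalloy: E = 219.0, α = 13.1, σ_y = 980.0 → σ = 559 MPa, n = 1.75
Smallest n: copper with n = 0.456.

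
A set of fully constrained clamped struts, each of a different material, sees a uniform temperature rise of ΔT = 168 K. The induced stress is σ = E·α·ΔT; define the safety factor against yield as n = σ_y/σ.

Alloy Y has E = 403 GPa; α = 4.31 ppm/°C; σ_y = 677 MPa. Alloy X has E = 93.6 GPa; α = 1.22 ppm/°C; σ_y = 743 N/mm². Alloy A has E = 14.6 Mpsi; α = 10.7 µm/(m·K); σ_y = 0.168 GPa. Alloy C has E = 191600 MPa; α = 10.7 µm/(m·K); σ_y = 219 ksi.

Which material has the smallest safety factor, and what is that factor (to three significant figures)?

Per material, after unit conversion:
  alloy Y: E = 403.0, α = 4.31, σ_y = 677.0 → σ = 292 MPa, n = 2.32
  alloy X: E = 93.60, α = 1.22, σ_y = 743.0 → σ = 19.2 MPa, n = 38.7
  alloy A: E = 100.7, α = 10.7, σ_y = 168.0 → σ = 181 MPa, n = 0.928
  alloy C: E = 191.6, α = 10.7, σ_y = 1510 → σ = 344 MPa, n = 4.38
The minimum is alloy A at n = 0.928.

alloy A, n = 0.928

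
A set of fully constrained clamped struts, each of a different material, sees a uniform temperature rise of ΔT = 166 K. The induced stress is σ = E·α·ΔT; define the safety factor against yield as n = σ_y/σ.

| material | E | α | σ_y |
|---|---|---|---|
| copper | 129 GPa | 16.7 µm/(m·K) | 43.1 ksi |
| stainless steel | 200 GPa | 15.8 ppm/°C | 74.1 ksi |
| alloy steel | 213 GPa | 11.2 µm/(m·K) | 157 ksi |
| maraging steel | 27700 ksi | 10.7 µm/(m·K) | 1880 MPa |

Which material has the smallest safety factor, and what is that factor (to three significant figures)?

copper, n = 0.831

Converting E to GPa, α to ×10⁻⁶/K, σ_y to MPa, then σ and n for each:
  copper: E = 129.0, α = 16.7, σ_y = 297.2 → σ = 358 MPa, n = 0.831
  stainless steel: E = 200.0, α = 15.8, σ_y = 510.9 → σ = 525 MPa, n = 0.974
  alloy steel: E = 213.0, α = 11.2, σ_y = 1082 → σ = 396 MPa, n = 2.73
  maraging steel: E = 191.0, α = 10.7, σ_y = 1880 → σ = 339 MPa, n = 5.54
Copper has the lowest safety factor, n = 0.831.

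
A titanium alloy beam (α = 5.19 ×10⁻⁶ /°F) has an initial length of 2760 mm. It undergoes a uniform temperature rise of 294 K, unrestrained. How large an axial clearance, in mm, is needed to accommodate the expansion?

Convert α: 5.19×10⁻⁶/°F × (9/5) = 9.34×10⁻⁶/K.
ΔL = α·L₀·ΔT = 9.34×10⁻⁶ × 2760 mm × 294.0 K = 7.58 mm.

7.58 mm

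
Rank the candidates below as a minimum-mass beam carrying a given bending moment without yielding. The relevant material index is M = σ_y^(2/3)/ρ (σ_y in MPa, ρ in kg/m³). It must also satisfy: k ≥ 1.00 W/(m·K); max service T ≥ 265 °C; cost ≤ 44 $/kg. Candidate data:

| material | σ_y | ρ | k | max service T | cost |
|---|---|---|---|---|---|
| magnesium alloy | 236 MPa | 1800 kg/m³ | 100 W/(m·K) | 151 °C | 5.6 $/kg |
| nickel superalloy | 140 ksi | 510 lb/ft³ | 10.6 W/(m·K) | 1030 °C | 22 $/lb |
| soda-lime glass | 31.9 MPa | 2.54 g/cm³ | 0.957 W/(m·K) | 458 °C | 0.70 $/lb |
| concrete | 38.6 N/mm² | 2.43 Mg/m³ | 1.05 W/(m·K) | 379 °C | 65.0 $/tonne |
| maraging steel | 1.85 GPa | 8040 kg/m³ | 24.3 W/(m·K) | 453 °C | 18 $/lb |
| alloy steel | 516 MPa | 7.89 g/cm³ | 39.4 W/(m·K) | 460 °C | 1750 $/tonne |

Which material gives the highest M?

maraging steel

Screen on constraints: k ≥ 1.00 W/(m·K); max service T ≥ 265 °C; cost ≤ 44 $/kg. Survivors: concrete, maraging steel, alloy steel.
In SI units:
  concrete: σ_y = 38.60 MPa, ρ = 2430 kg/m³
  maraging steel: σ_y = 1850 MPa, ρ = 8040 kg/m³
  alloy steel: σ_y = 516.0 MPa, ρ = 7890 kg/m³
  maraging steel: M = 18.7×10⁻³
  alloy steel: M = 8.15×10⁻³
  concrete: M = 4.70×10⁻³
Highest index: maraging steel.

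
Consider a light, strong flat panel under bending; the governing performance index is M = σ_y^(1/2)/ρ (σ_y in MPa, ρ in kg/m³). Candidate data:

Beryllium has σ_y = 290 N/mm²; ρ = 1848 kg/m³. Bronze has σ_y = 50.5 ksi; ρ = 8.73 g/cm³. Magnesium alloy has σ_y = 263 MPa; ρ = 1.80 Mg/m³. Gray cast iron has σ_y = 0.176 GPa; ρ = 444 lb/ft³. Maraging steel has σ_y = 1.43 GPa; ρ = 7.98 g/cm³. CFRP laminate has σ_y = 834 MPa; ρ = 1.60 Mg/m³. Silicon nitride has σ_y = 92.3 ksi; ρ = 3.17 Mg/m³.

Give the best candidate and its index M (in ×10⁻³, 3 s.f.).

CFRP laminate, M = 18.0×10⁻³

Putting every candidate on a common basis:
  beryllium: σ_y = 290.0 MPa, ρ = 1848 kg/m³
  bronze: σ_y = 348.2 MPa, ρ = 8730 kg/m³
  magnesium alloy: σ_y = 263.0 MPa, ρ = 1800 kg/m³
  gray cast iron: σ_y = 176.0 MPa, ρ = 7112 kg/m³
  maraging steel: σ_y = 1430 MPa, ρ = 7980 kg/m³
  CFRP laminate: σ_y = 834.0 MPa, ρ = 1600 kg/m³
  silicon nitride: σ_y = 636.4 MPa, ρ = 3170 kg/m³
  CFRP laminate: M = 18.0×10⁻³
  beryllium: M = 9.22×10⁻³
  magnesium alloy: M = 9.01×10⁻³
  silicon nitride: M = 7.96×10⁻³
  maraging steel: M = 4.74×10⁻³
  bronze: M = 2.14×10⁻³
  gray cast iron: M = 1.87×10⁻³
CFRP laminate ranks first.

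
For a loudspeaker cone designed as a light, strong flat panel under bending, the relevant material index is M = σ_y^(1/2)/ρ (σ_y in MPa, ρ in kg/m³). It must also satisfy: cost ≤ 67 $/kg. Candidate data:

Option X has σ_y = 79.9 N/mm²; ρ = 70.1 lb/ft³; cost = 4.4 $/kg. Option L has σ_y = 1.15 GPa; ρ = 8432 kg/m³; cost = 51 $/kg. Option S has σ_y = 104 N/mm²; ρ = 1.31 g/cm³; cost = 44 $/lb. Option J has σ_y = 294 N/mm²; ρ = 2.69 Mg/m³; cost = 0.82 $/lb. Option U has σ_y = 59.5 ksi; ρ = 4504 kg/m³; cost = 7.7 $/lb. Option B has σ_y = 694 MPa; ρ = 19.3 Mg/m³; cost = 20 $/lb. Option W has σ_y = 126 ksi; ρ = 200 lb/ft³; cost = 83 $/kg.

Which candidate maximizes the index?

option X

Screen on constraints: cost ≤ 67 $/kg. Survivors: option X, option L, option J, option U, option B.
Convert each candidate to consistent units, then evaluate M:
  option X: σ_y = 79.90 MPa, ρ = 1123 kg/m³
  option L: σ_y = 1150 MPa, ρ = 8432 kg/m³
  option J: σ_y = 294.0 MPa, ρ = 2690 kg/m³
  option U: σ_y = 410.2 MPa, ρ = 4504 kg/m³
  option B: σ_y = 694.0 MPa, ρ = 19300 kg/m³
  option X: M = 7.96×10⁻³
  option J: M = 6.37×10⁻³
  option U: M = 4.50×10⁻³
  option L: M = 4.02×10⁻³
  option B: M = 1.36×10⁻³
The maximum is for option X.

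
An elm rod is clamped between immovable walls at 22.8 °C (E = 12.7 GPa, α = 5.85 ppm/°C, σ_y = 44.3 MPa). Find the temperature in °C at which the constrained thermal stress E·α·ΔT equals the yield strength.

619 °C

E·α·ΔT = 44.30 MPa ⇒ ΔT = 44.30 / (12.70×10³ × 5.85×10⁻⁶) = 596.3 K.
T = 22.8 + 596.3 = 619.1 °C.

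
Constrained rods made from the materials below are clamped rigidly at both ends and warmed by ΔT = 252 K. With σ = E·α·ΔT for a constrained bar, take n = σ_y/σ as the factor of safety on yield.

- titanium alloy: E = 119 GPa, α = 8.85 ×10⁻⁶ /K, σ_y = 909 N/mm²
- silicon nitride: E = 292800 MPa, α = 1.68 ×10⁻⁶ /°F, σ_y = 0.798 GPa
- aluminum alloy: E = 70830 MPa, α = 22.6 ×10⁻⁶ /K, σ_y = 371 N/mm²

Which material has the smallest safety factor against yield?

aluminum alloy

Per material, after unit conversion:
  titanium alloy: E = 119.0, α = 8.85, σ_y = 909.0 → σ = 265 MPa, n = 3.43
  silicon nitride: E = 292.8, α = 3.02, σ_y = 798.0 → σ = 223 MPa, n = 3.58
  aluminum alloy: E = 70.83, α = 22.6, σ_y = 371.0 → σ = 403 MPa, n = 0.920
Smallest n: aluminum alloy with n = 0.920.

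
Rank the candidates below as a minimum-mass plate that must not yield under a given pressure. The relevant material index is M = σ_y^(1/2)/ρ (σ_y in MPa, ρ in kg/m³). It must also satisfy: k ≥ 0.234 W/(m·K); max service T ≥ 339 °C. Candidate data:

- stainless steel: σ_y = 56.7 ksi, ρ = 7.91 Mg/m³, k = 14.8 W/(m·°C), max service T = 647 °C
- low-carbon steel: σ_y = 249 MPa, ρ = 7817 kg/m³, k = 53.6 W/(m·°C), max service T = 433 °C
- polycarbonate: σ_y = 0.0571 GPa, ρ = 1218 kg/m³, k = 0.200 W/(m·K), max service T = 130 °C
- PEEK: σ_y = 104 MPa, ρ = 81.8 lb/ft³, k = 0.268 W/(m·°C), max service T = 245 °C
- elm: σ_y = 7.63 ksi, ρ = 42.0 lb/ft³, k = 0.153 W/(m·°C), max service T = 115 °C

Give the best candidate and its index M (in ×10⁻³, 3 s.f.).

stainless steel, M = 2.50×10⁻³

Screen on constraints: k ≥ 0.234 W/(m·K); max service T ≥ 339 °C. Survivors: stainless steel, low-carbon steel.
After converting to SI:
  stainless steel: σ_y = 390.9 MPa, ρ = 7910 kg/m³
  low-carbon steel: σ_y = 249.0 MPa, ρ = 7817 kg/m³
  stainless steel: M = 2.50×10⁻³
  low-carbon steel: M = 2.02×10⁻³
Stainless steel has the largest M.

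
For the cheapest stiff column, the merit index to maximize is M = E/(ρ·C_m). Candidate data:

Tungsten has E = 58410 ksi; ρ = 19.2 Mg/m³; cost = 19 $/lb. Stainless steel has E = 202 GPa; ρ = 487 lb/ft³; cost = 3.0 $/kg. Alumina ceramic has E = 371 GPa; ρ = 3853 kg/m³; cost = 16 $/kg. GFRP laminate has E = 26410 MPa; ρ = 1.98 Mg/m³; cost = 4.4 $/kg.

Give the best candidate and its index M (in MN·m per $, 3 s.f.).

stainless steel, M = 8.63 MN·m per $

After converting to SI:
  tungsten: E = 402.7 GPa, ρ = 19200 kg/m³, cost = 41.89 $/kg
  stainless steel: E = 202.0 GPa, ρ = 7801 kg/m³, cost = 3.000 $/kg
  alumina ceramic: E = 371.0 GPa, ρ = 3853 kg/m³, cost = 16.00 $/kg
  GFRP laminate: E = 26.41 GPa, ρ = 1980 kg/m³, cost = 4.400 $/kg
  stainless steel: M = 8.63 MN·m per $
  alumina ceramic: M = 6.02 MN·m per $
  GFRP laminate: M = 3.03 MN·m per $
  tungsten: M = 0.501 MN·m per $
Stainless steel has the largest M.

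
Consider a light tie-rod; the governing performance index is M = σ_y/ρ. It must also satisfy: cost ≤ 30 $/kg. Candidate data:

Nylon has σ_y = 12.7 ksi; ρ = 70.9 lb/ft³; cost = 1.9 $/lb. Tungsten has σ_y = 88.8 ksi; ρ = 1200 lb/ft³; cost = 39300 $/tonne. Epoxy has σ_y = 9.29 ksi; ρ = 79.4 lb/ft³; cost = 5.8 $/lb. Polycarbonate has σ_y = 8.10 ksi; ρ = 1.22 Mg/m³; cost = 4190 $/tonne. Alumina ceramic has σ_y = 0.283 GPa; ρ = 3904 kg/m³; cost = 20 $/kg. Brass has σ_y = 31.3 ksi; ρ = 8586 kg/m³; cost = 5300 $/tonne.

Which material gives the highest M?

Screen on constraints: cost ≤ 30 $/kg. Survivors: nylon, epoxy, polycarbonate, alumina ceramic, brass.
In SI units:
  nylon: σ_y = 87.56 MPa, ρ = 1136 kg/m³
  epoxy: σ_y = 64.05 MPa, ρ = 1272 kg/m³
  polycarbonate: σ_y = 55.85 MPa, ρ = 1220 kg/m³
  alumina ceramic: σ_y = 283.0 MPa, ρ = 3904 kg/m³
  brass: σ_y = 215.8 MPa, ρ = 8586 kg/m³
  nylon: M = 77.1 kN·m/kg
  alumina ceramic: M = 72.5 kN·m/kg
  epoxy: M = 50.4 kN·m/kg
  polycarbonate: M = 45.8 kN·m/kg
  brass: M = 25.1 kN·m/kg
Nylon has the largest M.

nylon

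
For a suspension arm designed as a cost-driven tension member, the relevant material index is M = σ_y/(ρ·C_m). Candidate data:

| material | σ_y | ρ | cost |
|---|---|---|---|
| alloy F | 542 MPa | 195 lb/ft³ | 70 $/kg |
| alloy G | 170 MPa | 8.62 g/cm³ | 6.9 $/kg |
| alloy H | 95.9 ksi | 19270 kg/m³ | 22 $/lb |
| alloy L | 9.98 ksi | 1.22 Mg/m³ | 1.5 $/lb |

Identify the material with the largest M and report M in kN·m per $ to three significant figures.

Normalizing units and computing the index:
  alloy F: σ_y = 542.0 MPa, ρ = 3124 kg/m³, cost = 70.00 $/kg
  alloy G: σ_y = 170.0 MPa, ρ = 8620 kg/m³, cost = 6.900 $/kg
  alloy H: σ_y = 661.2 MPa, ρ = 19270 kg/m³, cost = 48.50 $/kg
  alloy L: σ_y = 68.81 MPa, ρ = 1220 kg/m³, cost = 3.307 $/kg
  alloy L: M = 17.1 kN·m per $
  alloy G: M = 2.86 kN·m per $
  alloy F: M = 2.48 kN·m per $
  alloy H: M = 0.707 kN·m per $
Alloy L has the largest M.

alloy L, M = 17.1 kN·m per $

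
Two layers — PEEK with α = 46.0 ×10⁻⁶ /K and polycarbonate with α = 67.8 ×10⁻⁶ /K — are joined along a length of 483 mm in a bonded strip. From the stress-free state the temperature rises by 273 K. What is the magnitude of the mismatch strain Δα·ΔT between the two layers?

Δα = |46.0 − 67.8|×10⁻⁶/K = 21.8×10⁻⁶/K.
Mismatch strain = Δα·ΔT = 21.8×10⁻⁶ × 273.0 = 5.95×10⁻³.

5.95×10⁻³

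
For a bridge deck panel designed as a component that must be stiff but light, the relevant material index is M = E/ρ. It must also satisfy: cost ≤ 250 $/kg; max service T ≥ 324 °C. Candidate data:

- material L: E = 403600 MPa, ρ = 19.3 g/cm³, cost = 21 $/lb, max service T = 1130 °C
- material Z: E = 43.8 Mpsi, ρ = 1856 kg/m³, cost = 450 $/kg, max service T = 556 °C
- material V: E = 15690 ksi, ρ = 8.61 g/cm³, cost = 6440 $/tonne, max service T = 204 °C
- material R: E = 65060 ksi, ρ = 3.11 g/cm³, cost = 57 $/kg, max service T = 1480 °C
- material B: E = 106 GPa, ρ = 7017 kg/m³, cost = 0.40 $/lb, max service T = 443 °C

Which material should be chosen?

Screen on constraints: cost ≤ 250 $/kg; max service T ≥ 324 °C. Survivors: material L, material R, material B.
Normalizing units and computing the index:
  material L: E = 403.6 GPa, ρ = 19300 kg/m³
  material R: E = 448.6 GPa, ρ = 3110 kg/m³
  material B: E = 106.0 GPa, ρ = 7017 kg/m³
  material R: M = 144 MN·m/kg
  material L: M = 20.9 MN·m/kg
  material B: M = 15.1 MN·m/kg
Material R has the largest M.

material R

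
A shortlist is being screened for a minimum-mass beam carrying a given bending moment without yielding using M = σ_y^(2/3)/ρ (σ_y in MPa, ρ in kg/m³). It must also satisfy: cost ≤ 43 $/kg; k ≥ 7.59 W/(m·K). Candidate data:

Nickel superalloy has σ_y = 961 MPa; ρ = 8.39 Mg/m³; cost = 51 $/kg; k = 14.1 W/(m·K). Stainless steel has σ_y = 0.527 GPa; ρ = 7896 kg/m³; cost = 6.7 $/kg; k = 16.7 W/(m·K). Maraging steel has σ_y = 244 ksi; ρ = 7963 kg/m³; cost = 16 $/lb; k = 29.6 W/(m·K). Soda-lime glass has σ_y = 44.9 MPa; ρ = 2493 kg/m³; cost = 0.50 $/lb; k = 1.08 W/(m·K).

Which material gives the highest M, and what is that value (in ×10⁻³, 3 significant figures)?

Screen on constraints: cost ≤ 43 $/kg; k ≥ 7.59 W/(m·K). Survivors: stainless steel, maraging steel.
Convert each candidate to consistent units, then evaluate M:
  stainless steel: σ_y = 527.0 MPa, ρ = 7896 kg/m³
  maraging steel: σ_y = 1682 MPa, ρ = 7963 kg/m³
  maraging steel: M = 17.8×10⁻³
  stainless steel: M = 8.26×10⁻³
Maraging steel ranks first.

maraging steel, M = 17.8×10⁻³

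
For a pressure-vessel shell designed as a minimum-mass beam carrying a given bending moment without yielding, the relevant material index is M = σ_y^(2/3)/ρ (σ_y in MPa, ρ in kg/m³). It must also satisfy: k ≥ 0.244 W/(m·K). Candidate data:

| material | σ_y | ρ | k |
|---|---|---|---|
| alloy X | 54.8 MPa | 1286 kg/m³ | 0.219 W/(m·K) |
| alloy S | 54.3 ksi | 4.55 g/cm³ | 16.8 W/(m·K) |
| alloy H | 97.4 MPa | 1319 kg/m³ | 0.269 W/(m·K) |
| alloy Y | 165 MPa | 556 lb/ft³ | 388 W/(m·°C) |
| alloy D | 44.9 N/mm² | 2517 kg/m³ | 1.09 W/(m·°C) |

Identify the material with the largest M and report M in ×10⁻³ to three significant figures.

Screen on constraints: k ≥ 0.244 W/(m·K). Survivors: alloy S, alloy H, alloy Y, alloy D.
Putting every candidate on a common basis:
  alloy S: σ_y = 374.4 MPa, ρ = 4550 kg/m³
  alloy H: σ_y = 97.40 MPa, ρ = 1319 kg/m³
  alloy Y: σ_y = 165.0 MPa, ρ = 8906 kg/m³
  alloy D: σ_y = 44.90 MPa, ρ = 2517 kg/m³
  alloy H: M = 16.0×10⁻³
  alloy S: M = 11.4×10⁻³
  alloy D: M = 5.02×10⁻³
  alloy Y: M = 3.38×10⁻³
Alloy H has the largest M.

alloy H, M = 16.0×10⁻³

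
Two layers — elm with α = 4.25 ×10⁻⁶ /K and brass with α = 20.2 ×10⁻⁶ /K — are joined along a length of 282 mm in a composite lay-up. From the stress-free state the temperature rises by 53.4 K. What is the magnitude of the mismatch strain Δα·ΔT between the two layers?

8.52×10⁻⁴

Δα = |4.25 − 20.2|×10⁻⁶/K = 15.9×10⁻⁶/K.
Mismatch strain = Δα·ΔT = 15.9×10⁻⁶ × 53.4 = 8.52×10⁻⁴.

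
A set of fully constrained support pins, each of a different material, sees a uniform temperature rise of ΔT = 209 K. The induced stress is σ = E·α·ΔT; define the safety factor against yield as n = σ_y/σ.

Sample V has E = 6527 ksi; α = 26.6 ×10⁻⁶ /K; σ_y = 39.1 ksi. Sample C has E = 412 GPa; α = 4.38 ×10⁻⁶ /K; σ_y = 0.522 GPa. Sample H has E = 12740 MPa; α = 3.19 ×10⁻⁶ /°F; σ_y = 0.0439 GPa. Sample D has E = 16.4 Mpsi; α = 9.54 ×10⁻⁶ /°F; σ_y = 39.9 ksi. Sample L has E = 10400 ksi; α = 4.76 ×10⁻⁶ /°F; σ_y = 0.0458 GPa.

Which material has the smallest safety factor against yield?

sample L

Converting E to GPa, α to ×10⁻⁶/K, σ_y to MPa, then σ and n for each:
  sample V: E = 45.00, α = 26.6, σ_y = 269.6 → σ = 250 MPa, n = 1.08
  sample C: E = 412.0, α = 4.38, σ_y = 522.0 → σ = 377 MPa, n = 1.38
  sample H: E = 12.74, α = 5.74, σ_y = 43.90 → σ = 15.3 MPa, n = 2.87
  sample D: E = 113.1, α = 17.2, σ_y = 275.1 → σ = 406 MPa, n = 0.678
  sample L: E = 71.71, α = 8.57, σ_y = 45.80 → σ = 128 MPa, n = 0.357
Smallest n: sample L with n = 0.357.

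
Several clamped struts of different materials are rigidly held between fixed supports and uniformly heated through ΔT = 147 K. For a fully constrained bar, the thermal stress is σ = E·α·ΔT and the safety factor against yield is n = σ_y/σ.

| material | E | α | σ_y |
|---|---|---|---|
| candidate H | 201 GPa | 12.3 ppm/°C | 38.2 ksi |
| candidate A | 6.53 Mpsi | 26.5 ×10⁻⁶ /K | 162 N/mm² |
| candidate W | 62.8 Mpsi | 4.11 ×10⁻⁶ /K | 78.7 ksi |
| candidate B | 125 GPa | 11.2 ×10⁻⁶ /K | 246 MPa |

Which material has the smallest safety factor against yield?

With everything in SI (GPa, ×10⁻⁶/K, MPa):
  candidate H: E = 201.0, α = 12.3, σ_y = 263.4 → σ = 363 MPa, n = 0.725
  candidate A: E = 45.02, α = 26.5, σ_y = 162.0 → σ = 175 MPa, n = 0.924
  candidate W: E = 433.0, α = 4.11, σ_y = 542.6 → σ = 262 MPa, n = 2.07
  candidate B: E = 125.0, α = 11.2, σ_y = 246.0 → σ = 206 MPa, n = 1.20
Smallest n: candidate H with n = 0.725.

candidate H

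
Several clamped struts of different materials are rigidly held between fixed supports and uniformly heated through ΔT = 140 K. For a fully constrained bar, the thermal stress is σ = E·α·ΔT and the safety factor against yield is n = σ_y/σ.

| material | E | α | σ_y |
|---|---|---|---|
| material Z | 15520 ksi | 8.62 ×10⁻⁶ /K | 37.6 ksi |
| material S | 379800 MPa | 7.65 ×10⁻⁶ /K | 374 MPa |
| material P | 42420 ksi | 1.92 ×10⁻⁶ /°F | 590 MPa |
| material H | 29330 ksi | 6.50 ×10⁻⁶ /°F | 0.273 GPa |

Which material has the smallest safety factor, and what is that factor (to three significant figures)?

Per material, after unit conversion:
  material Z: E = 107.0, α = 8.62, σ_y = 259.2 → σ = 129 MPa, n = 2.01
  material S: E = 379.8, α = 7.65, σ_y = 374.0 → σ = 407 MPa, n = 0.919
  material P: E = 292.5, α = 3.46, σ_y = 590.0 → σ = 142 MPa, n = 4.17
  material H: E = 202.2, α = 11.7, σ_y = 273.0 → σ = 331 MPa, n = 0.824
Material H has the lowest safety factor, n = 0.824.

material H, n = 0.824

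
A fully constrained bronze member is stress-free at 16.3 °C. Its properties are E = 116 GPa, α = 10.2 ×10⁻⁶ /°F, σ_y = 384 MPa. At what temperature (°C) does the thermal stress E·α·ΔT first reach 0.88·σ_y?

175 °C

α = 10.2×10⁻⁶/°F × 9/5 = 18.4×10⁻⁶/K.
E·α·ΔT = 337.9 MPa ⇒ ΔT = 337.9 / (116.0×10³ × 18.4×10⁻⁶) = 158.7 K.
T = 16.3 + 158.7 = 175.0 °C.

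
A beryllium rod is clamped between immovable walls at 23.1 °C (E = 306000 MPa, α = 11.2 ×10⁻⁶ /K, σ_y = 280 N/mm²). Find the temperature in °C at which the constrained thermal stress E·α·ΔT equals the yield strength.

E = 306000 MPa = 306.0 GPa.
σ_y = 280 N/mm² = 280.0 MPa.
E·α·ΔT = 280.0 MPa ⇒ ΔT = 280.0 / (306.0×10³ × 11.2×10⁻⁶) = 81.70 K.
T = 23.1 + 81.70 = 104.8 °C.

105 °C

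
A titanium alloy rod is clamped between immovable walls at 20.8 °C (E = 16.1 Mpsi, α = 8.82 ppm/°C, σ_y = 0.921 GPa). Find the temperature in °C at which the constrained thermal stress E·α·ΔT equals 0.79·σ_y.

764 °C

E = 16.1 Mpsi = 111.0 GPa.
σ_y = 0.921 GPa = 921.0 MPa.
E·α·ΔT = 727.6 MPa ⇒ ΔT = 727.6 / (111.0×10³ × 8.82×10⁻⁶) = 743.1 K.
T = 20.8 + 743.1 = 763.9 °C.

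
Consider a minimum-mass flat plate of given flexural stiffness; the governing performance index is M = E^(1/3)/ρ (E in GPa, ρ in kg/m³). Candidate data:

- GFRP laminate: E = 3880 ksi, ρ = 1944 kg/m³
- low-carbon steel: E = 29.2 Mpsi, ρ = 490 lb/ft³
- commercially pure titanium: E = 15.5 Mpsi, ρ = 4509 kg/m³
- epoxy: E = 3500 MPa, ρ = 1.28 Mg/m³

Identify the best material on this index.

GFRP laminate

Normalizing units and computing the index:
  GFRP laminate: E = 26.75 GPa, ρ = 1944 kg/m³
  low-carbon steel: E = 201.3 GPa, ρ = 7849 kg/m³
  commercially pure titanium: E = 106.9 GPa, ρ = 4509 kg/m³
  epoxy: E = 3.500 GPa, ρ = 1280 kg/m³
  GFRP laminate: M = 1.54×10⁻³
  epoxy: M = 1.19×10⁻³
  commercially pure titanium: M = 1.05×10⁻³
  low-carbon steel: M = 0.747×10⁻³
GFRP laminate ranks first.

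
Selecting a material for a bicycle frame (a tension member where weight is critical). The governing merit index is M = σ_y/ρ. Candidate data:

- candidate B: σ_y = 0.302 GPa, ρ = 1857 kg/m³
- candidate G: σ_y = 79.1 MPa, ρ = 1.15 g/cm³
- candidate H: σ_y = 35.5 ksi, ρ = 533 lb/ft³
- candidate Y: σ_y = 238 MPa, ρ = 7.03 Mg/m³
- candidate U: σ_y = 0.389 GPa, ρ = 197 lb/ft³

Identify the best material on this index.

candidate B

After converting to SI:
  candidate B: σ_y = 302.0 MPa, ρ = 1857 kg/m³
  candidate G: σ_y = 79.10 MPa, ρ = 1150 kg/m³
  candidate H: σ_y = 244.8 MPa, ρ = 8538 kg/m³
  candidate Y: σ_y = 238.0 MPa, ρ = 7030 kg/m³
  candidate U: σ_y = 389.0 MPa, ρ = 3156 kg/m³
  candidate B: M = 163 kN·m/kg
  candidate U: M = 123 kN·m/kg
  candidate G: M = 68.8 kN·m/kg
  candidate Y: M = 33.9 kN·m/kg
  candidate H: M = 28.7 kN·m/kg
Candidate B has the largest M.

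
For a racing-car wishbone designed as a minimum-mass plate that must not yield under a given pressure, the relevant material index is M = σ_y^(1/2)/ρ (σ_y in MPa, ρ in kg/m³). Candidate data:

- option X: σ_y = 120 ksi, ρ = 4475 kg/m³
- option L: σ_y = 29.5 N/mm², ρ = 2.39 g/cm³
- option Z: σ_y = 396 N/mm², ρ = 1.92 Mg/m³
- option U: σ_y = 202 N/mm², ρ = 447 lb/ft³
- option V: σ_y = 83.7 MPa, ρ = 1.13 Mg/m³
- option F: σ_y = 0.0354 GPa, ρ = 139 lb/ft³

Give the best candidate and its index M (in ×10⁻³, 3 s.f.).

option Z, M = 10.4×10⁻³

Putting every candidate on a common basis:
  option X: σ_y = 827.4 MPa, ρ = 4475 kg/m³
  option L: σ_y = 29.50 MPa, ρ = 2390 kg/m³
  option Z: σ_y = 396.0 MPa, ρ = 1920 kg/m³
  option U: σ_y = 202.0 MPa, ρ = 7160 kg/m³
  option V: σ_y = 83.70 MPa, ρ = 1130 kg/m³
  option F: σ_y = 35.40 MPa, ρ = 2227 kg/m³
  option Z: M = 10.4×10⁻³
  option V: M = 8.10×10⁻³
  option X: M = 6.43×10⁻³
  option F: M = 2.67×10⁻³
  option L: M = 2.27×10⁻³
  option U: M = 1.98×10⁻³
Option Z ranks first.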